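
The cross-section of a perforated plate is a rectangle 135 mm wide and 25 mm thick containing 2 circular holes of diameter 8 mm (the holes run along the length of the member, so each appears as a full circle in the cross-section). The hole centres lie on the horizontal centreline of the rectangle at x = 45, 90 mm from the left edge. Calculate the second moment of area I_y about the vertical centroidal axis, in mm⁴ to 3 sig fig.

I_y ≈ 5.07 × 10⁶ mm⁴

Break the section into simple shapes (no overlaps), measuring from the bottom-left corner of the bounding box.
Plate: 135 × 25, A = 3 375 mm², x = 67.5 mm, Ī = 5 125 781 mm⁴.
Hole 1 (subtracted): ⌀8, A = 50.265 mm², x = 45 mm, Ī = 201.06 mm⁴.
Hole 2 (subtracted): ⌀8, A = 50.265 mm², x = 90 mm, Ī = 201.06 mm⁴.
By symmetry the centroid is at mid-width, x̄ = 67.5 mm.
Transfer each piece to the vertical centroidal axis using Ī + A·d² with d = x − 67.5:
  plate: d = 0 mm → contributes +5 125 781 mm⁴
  hole 1: d = -22.5 mm → contributes −25 648 mm⁴
  hole 2: d = 22.5 mm → contributes −25 648 mm⁴
Total I = 5 074 485 mm⁴.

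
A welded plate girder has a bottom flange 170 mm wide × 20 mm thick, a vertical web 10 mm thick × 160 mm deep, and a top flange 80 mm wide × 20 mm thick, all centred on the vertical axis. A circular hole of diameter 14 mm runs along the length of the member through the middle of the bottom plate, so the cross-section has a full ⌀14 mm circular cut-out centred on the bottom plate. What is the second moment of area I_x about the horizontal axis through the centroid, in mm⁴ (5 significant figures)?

I_x ≈ 3.9426 × 10⁷ mm⁴

Treat the section as a set of non-overlapping primitives; coordinates are from the bounding-box lower-left.
Bottom plate: 170 × 20, A = 3 400 mm², y = 10 mm, Ī = 113333.3 mm⁴.
Web plate: 10 × 160, A = 1 600 mm², y = 100 mm, Ī = 3 413 333 mm⁴.
Top plate: 80 × 20, A = 1 600 mm², y = 190 mm, Ī = 53333.33 mm⁴.
Hole (subtracted): ⌀14, A = 153.938 mm², y = 10 mm, Ī = 1885.741 mm⁴.
Centroid: ȳ = ΣA·y / ΣA = 77.01766 mm.
Transfer each piece to the horizontal axis through the centroid using Ī + A·d² with d = y − 77.01766:
  bottom plate: d = -67.01766 mm → contributes +15 383 981 mm⁴
  web plate: d = 22.98234 mm → contributes +4 258 434 mm⁴
  top plate: d = 112.9823 mm → contributes +20 477 347 mm⁴
  hole: d = -67.01766 mm → contributes −693 278 mm⁴
Total I = 39 426 484 mm⁴.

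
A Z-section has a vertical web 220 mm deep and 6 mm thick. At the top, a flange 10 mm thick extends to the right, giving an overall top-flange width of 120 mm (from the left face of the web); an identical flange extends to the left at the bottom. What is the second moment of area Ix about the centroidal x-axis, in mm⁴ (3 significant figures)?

Treat the section as a set of non-overlapping primitives; coordinates are from the bounding-box lower-left.
Web: 6 × 220, A = 1 320 mm², y = 110 mm, Ī = 5 324 000 mm⁴.
Top flange (beyond web): 114 × 10, A = 1 140 mm², y = 215 mm, Ī = 9 500 mm⁴.
Bottom flange (beyond web): 114 × 10, A = 1 140 mm², y = 5 mm, Ī = 9 500 mm⁴.
Centroid: ȳ = ΣA·y / ΣA = 110 mm.
Transfer each piece to the centroidal x-axis using Ī + A·d² with d = y − 110:
  web: d = 0 mm → contributes +5 324 000 mm⁴
  top flange (beyond web): d = 105 mm → contributes +12 578 000 mm⁴
  bottom flange (beyond web): d = -105 mm → contributes +12 578 000 mm⁴
Total I = 30 480 000 mm⁴.

Ix ≈ 3.05 × 10⁷ mm⁴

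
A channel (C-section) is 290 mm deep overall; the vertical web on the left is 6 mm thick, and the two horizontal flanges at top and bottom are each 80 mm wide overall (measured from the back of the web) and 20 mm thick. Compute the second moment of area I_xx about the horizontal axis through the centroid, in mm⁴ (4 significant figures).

I_xx ≈ 6.624 × 10⁷ mm⁴

Split into non-overlapping primitives; take the origin at the lower-left of the bounding box.
Web: 6 × 290, A = 1 740 mm², y = 145 mm, Ī = 12 194 500 mm⁴.
Top flange (beyond web): 74 × 20, A = 1 480 mm², y = 280 mm, Ī = 49333.3 mm⁴.
Bottom flange (beyond web): 74 × 20, A = 1 480 mm², y = 10 mm, Ī = 49333.3 mm⁴.
By symmetry the centroid is at mid-height, ȳ = 145 mm.
Transfer each piece to the horizontal axis through the centroid using Ī + A·d² with d = y − 145:
  web: d = 0 mm → contributes +12 194 500 mm⁴
  top flange (beyond web): d = 135 mm → contributes +27 022 333 mm⁴
  bottom flange (beyond web): d = -135 mm → contributes +27 022 333 mm⁴
Total I = 66 239 167 mm⁴.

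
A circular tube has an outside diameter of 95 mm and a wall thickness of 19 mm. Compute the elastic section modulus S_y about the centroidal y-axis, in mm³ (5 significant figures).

S_y ≈ 7.3264 × 10⁴ mm³

Split into non-overlapping primitives; take the origin at the lower-left of the bounding box.
Outer circle: ⌀95, A = 7088.218 mm², x = 47.5 mm, Ī = 3 998 198 mm⁴.
Bore (subtracted): ⌀57, A = 2551.759 mm², x = 47.5 mm, Ī = 518166.5 mm⁴.
By symmetry the centroid is at mid-width, x̄ = 47.5 mm.
All pieces are centred on the centroidal y-axis, so I = ΣĪ (holes subtracted) = 3 480 032 mm⁴.
Extreme fibre distance c = 47.5 mm; S = I/c = 73263.83 mm³.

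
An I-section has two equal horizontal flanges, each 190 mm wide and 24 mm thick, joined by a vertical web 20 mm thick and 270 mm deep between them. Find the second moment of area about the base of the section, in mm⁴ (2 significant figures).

I_base ≈ 6.0 × 10⁸ mm⁴

Split into non-overlapping primitives; take the origin at the lower-left of the bounding box.
Bottom flange: 190 × 24, A = 4 560 mm², y = 12 mm, Ī = 218 880 mm⁴.
Web: 20 × 270, A = 5 400 mm², y = 159 mm, Ī = 32 805 000 mm⁴.
Top flange: 190 × 24, A = 4 560 mm², y = 306 mm, Ī = 218 880 mm⁴.
Transfer each piece to a horizontal axis along the bottom face using Ī + A·d² with d = y − 0:
  bottom flange: d = 12 mm → contributes +875 520 mm⁴
  web: d = 159 mm → contributes +169 322 400 mm⁴
  top flange: d = 306 mm → contributes +427 199 040 mm⁴
Total I = 597 396 960 mm⁴.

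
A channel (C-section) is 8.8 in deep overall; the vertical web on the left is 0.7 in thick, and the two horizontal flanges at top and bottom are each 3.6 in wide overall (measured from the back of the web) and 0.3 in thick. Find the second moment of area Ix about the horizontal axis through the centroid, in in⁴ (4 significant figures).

Ix ≈ 71.19 in⁴

Split into non-overlapping primitives; take the origin at the lower-left of the bounding box.
Web: 0.7 × 8.8, A = 6.16 in², y = 4.4 in, Ī = 39.7525 in⁴.
Top flange (beyond web): 2.9 × 0.3, A = 0.87 in², y = 8.65 in, Ī = 0.006525 in⁴.
Bottom flange (beyond web): 2.9 × 0.3, A = 0.87 in², y = 0.15 in, Ī = 0.006525 in⁴.
By symmetry the centroid is at mid-height, ȳ = 4.4 in.
Transfer each piece to the horizontal axis through the centroid using Ī + A·d² with d = y − 4.4:
  web: d = 0 in → contributes +39.7525 in⁴
  top flange (beyond web): d = 4.25 in → contributes +15.7209 in⁴
  bottom flange (beyond web): d = -4.25 in → contributes +15.7209 in⁴
Total I = 71.1943 in⁴.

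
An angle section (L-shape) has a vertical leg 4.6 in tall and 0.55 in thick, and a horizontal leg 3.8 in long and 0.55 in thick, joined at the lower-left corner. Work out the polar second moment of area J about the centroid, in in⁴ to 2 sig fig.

J ≈ 14 in⁴

Treat the section as a set of non-overlapping primitives; coordinates are from the bounding-box lower-left.
Vertical leg: 0.55 × 4.6, A = 2.53 in², y = 2.3 in, Ī = 4.461 in⁴.
Horizontal leg (remainder): 3.25 × 0.55, A = 1.788 in², y = 0.275 in, Ī = 0.04506 in⁴.
Centroid: ȳ = ΣA·y / ΣA = 1.462 in.
Transfer each piece to the centroidal x-axis using Ī + A·d² with d = y − 1.462:
  vertical leg: d = 0.8384 in → contributes +6.24 in⁴
  horizontal leg (remainder): d = -1.187 in → contributes +2.562 in⁴
Total I = 8.802 in⁴.
For the y-axis: x̄ = 1.062 in.
Repeating about the centroidal y-axis gives I_y = 5.418 in⁴.
Polar second moment: J = I_x + I_y = 14.22 in⁴.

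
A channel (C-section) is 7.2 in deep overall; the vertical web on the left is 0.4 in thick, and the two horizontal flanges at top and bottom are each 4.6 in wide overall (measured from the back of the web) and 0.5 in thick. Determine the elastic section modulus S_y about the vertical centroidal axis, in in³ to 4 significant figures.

S_y ≈ 5.024 in³

Treat the section as a set of non-overlapping primitives; coordinates are from the bounding-box lower-left.
Web: 0.4 × 7.2, A = 2.88 in², x = 0.2 in, Ī = 0.0384 in⁴.
Top flange (beyond web): 4.2 × 0.5, A = 2.1 in², x = 2.5 in, Ī = 3.087 in⁴.
Bottom flange (beyond web): 4.2 × 0.5, A = 2.1 in², x = 2.5 in, Ī = 3.087 in⁴.
Centroid: x̄ = ΣA·x / ΣA = 1.56441 in.
Transfer each piece to the vertical centroidal axis using Ī + A·d² with d = x − 1.56441:
  web: d = -1.36441 in → contributes +5.39982 in⁴
  top flange (beyond web): d = 0.935593 in → contributes +4.9252 in⁴
  bottom flange (beyond web): d = 0.935593 in → contributes +4.9252 in⁴
Total I = 15.2502 in⁴.
Extreme fibre distance c = 3.03559 in; S = I/c = 5.02381 in³.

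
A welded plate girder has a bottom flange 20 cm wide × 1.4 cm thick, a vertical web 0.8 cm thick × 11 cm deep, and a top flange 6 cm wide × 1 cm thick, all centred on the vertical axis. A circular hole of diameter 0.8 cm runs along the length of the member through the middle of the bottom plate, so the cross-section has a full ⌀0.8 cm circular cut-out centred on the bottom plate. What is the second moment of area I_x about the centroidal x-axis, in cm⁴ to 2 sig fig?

I_x ≈ 940 cm⁴

Treat the section as a set of non-overlapping primitives; coordinates are from the bounding-box lower-left.
Bottom plate: 20 × 1.4, A = 28 cm², y = 0.7 cm, Ī = 4.573 cm⁴.
Web plate: 0.8 × 11, A = 8.8 cm², y = 6.9 cm, Ī = 88.73 cm⁴.
Top plate: 6 × 1, A = 6 cm², y = 12.9 cm, Ī = 0.5 cm⁴.
Hole (subtracted): ⌀0.8, A = 0.5027 cm², y = 0.7 cm, Ī = 0.02011 cm⁴.
Centroid: ȳ = ΣA·y / ΣA = 3.721 cm.
Transfer each piece to the centroidal x-axis using Ī + A·d² with d = y − 3.721:
  bottom plate: d = -3.021 cm → contributes +260 cm⁴
  web plate: d = 3.179 cm → contributes +177.7 cm⁴
  top plate: d = 9.179 cm → contributes +506.1 cm⁴
  hole: d = -3.021 cm → contributes −4.606 cm⁴
Total I = 939.2 cm⁴.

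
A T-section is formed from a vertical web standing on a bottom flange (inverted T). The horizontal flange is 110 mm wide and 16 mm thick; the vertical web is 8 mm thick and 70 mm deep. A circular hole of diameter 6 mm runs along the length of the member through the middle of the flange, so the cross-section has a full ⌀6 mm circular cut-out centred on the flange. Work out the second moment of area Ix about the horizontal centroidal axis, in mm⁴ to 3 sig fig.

Decompose the section into non-overlapping parts with the origin at the bottom-left of its bounding rectangle.
Flange: 110 × 16, A = 1 760 mm², y = 8 mm, Ī = 37 547 mm⁴.
Web: 8 × 70, A = 560 mm², y = 51 mm, Ī = 228 667 mm⁴.
Hole (subtracted): ⌀6, A = 28.274 mm², y = 8 mm, Ī = 63.617 mm⁴.
Centroid: ȳ = ΣA·y / ΣA = 18.507 mm.
Transfer each piece to the horizontal centroidal axis using Ī + A·d² with d = y − 18.507:
  flange: d = -10.507 mm → contributes +231 859 mm⁴
  web: d = 32.493 mm → contributes +819 899 mm⁴
  hole: d = -10.507 mm → contributes −3185.2 mm⁴
Total I = 1 048 572 mm⁴.

Ix ≈ 1.05 × 10⁶ mm⁴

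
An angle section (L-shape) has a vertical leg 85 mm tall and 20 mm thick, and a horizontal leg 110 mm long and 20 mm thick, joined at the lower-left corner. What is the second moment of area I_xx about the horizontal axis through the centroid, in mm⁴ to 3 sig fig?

I_xx ≈ 2.01 × 10⁶ mm⁴

Break the section into simple shapes (no overlaps), measuring from the bottom-left corner of the bounding box.
Vertical leg: 20 × 85, A = 1 700 mm², y = 42.5 mm, Ī = 1 023 542 mm⁴.
Horizontal leg (remainder): 90 × 20, A = 1 800 mm², y = 10 mm, Ī = 60 000 mm⁴.
Centroid: ȳ = ΣA·y / ΣA = 25.786 mm.
Transfer each piece to the horizontal axis through the centroid using Ī + A·d² with d = y − 25.786:
  vertical leg: d = 16.714 mm → contributes +1 498 466 mm⁴
  horizontal leg (remainder): d = -15.786 mm → contributes +508 540 mm⁴
Total I = 2 007 006 mm⁴.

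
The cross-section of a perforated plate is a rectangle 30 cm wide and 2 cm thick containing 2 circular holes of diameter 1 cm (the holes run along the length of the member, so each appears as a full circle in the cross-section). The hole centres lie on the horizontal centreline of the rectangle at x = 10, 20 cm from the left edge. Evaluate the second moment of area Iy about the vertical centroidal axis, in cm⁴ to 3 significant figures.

Treat the section as a set of non-overlapping primitives; coordinates are from the bounding-box lower-left.
Plate: 30 × 2, A = 60 cm², x = 15 cm, Ī = 4 500 cm⁴.
Hole 1 (subtracted): ⌀1, A = 0.7854 cm², x = 10 cm, Ī = 0.049087 cm⁴.
Hole 2 (subtracted): ⌀1, A = 0.7854 cm², x = 20 cm, Ī = 0.049087 cm⁴.
By symmetry the centroid is at mid-width, x̄ = 15 cm.
Transfer each piece to the vertical centroidal axis using Ī + A·d² with d = x − 15:
  plate: d = 0 cm → contributes +4 500 cm⁴
  hole 1: d = -5 cm → contributes −19.684 cm⁴
  hole 2: d = 5 cm → contributes −19.684 cm⁴
Total I = 4460.6 cm⁴.

Iy ≈ 4460 cm⁴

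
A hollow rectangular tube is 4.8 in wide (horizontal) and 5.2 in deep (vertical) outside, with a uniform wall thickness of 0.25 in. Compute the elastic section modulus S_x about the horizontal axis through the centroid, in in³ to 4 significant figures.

Break the section into simple shapes (no overlaps), measuring from the bottom-left corner of the bounding box.
Outer rectangle: 4.8 × 5.2, A = 24.96 in², y = 2.6 in, Ī = 56.2432 in⁴.
Inner void (subtracted): 4.3 × 4.7, A = 20.21 in², y = 2.6 in, Ī = 37.2032 in⁴.
By symmetry the centroid is at mid-height, ȳ = 2.6 in.
All pieces are centred on the horizontal axis through the centroid, so I = ΣĪ (holes subtracted) = 19.04 in⁴.
Extreme fibre distance c = 2.6 in; S = I/c = 7.32306 in³.

S_x ≈ 7.323 in³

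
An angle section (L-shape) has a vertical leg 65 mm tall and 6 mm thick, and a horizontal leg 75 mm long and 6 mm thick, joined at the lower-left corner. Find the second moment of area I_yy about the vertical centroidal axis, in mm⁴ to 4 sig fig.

I_yy ≈ 4.478 × 10⁵ mm⁴

Treat the section as a set of non-overlapping primitives; coordinates are from the bounding-box lower-left.
Vertical leg: 6 × 65, A = 390 mm², x = 3 mm, Ī = 1 170 mm⁴.
Horizontal leg (remainder): 69 × 6, A = 414 mm², x = 40.5 mm, Ī = 164 255 mm⁴.
Centroid: x̄ = ΣA·x / ΣA = 22.3097 mm.
Transfer each piece to the vertical centroidal axis using Ī + A·d² with d = x − 22.3097:
  vertical leg: d = -19.3097 mm → contributes +146 587 mm⁴
  horizontal leg (remainder): d = 18.1903 mm → contributes +301 242 mm⁴
Total I = 447 829 mm⁴.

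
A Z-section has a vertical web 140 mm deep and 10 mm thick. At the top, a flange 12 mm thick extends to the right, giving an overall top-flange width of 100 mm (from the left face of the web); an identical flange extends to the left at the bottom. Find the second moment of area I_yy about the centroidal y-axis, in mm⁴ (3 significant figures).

I_yy ≈ 6.87 × 10⁶ mm⁴

Split into non-overlapping primitives; take the origin at the lower-left of the bounding box.
Web: 10 × 140, A = 1 400 mm², x = 95 mm, Ī = 11 667 mm⁴.
Top flange (beyond web): 90 × 12, A = 1 080 mm², x = 145 mm, Ī = 729 000 mm⁴.
Bottom flange (beyond web): 90 × 12, A = 1 080 mm², x = 45 mm, Ī = 729 000 mm⁴.
Centroid: x̄ = ΣA·x / ΣA = 95 mm.
Transfer each piece to the centroidal y-axis using Ī + A·d² with d = x − 95:
  web: d = 0 mm → contributes +11 667 mm⁴
  top flange (beyond web): d = 50 mm → contributes +3 429 000 mm⁴
  bottom flange (beyond web): d = -50 mm → contributes +3 429 000 mm⁴
Total I = 6 869 667 mm⁴.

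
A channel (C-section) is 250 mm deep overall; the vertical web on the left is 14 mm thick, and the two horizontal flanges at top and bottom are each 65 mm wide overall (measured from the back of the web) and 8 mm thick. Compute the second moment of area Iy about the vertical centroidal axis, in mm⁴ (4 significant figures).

Iy ≈ 9.330 × 10⁵ mm⁴

Decompose the section into non-overlapping parts with the origin at the bottom-left of its bounding rectangle.
Web: 14 × 250, A = 3 500 mm², x = 7 mm, Ī = 57166.7 mm⁴.
Top flange (beyond web): 51 × 8, A = 408 mm², x = 39.5 mm, Ī = 88 434 mm⁴.
Bottom flange (beyond web): 51 × 8, A = 408 mm², x = 39.5 mm, Ī = 88 434 mm⁴.
Centroid: x̄ = ΣA·x / ΣA = 13.1446 mm.
Transfer each piece to the vertical centroidal axis using Ī + A·d² with d = x − 13.1446:
  web: d = -6.14458 mm → contributes +189 312 mm⁴
  top flange (beyond web): d = 26.3554 mm → contributes +371 834 mm⁴
  bottom flange (beyond web): d = 26.3554 mm → contributes +371 834 mm⁴
Total I = 932 980 mm⁴.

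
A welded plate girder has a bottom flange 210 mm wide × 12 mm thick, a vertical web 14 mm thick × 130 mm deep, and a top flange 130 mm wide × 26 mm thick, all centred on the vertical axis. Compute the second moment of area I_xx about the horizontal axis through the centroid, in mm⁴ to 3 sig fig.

I_xx ≈ 3.51 × 10⁷ mm⁴

Treat the section as a set of non-overlapping primitives; coordinates are from the bounding-box lower-left.
Bottom plate: 210 × 12, A = 2 520 mm², y = 6 mm, Ī = 30 240 mm⁴.
Web plate: 14 × 130, A = 1 820 mm², y = 77 mm, Ī = 2 563 167 mm⁴.
Top plate: 130 × 26, A = 3 380 mm², y = 155 mm, Ī = 190 407 mm⁴.
Centroid: ȳ = ΣA·y / ΣA = 87.974 mm.
Transfer each piece to the horizontal axis through the centroid using Ī + A·d² with d = y − 87.974:
  bottom plate: d = -81.974 mm → contributes +16 964 015 mm⁴
  web plate: d = -10.974 mm → contributes +2 782 351 mm⁴
  top plate: d = 67.026 mm → contributes +15 374 963 mm⁴
Total I = 35 121 328 mm⁴.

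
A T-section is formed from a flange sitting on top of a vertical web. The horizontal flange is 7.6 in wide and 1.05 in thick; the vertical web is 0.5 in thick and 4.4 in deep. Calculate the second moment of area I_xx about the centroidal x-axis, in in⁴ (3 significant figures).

I_xx ≈ 17.1 in⁴

Decompose the section into non-overlapping parts with the origin at the bottom-left of its bounding rectangle.
Flange: 7.6 × 1.05, A = 7.98 in², y = 4.925 in, Ī = 0.73316 in⁴.
Web: 0.5 × 4.4, A = 2.2 in², y = 2.2 in, Ī = 3.5493 in⁴.
Centroid: ȳ = ΣA·y / ΣA = 4.3361 in.
Transfer each piece to the centroidal x-axis using Ī + A·d² with d = y − 4.3361:
  flange: d = 0.5889 in → contributes +3.5007 in⁴
  web: d = -2.1361 in → contributes +13.588 in⁴
Total I = 17.088 in⁴.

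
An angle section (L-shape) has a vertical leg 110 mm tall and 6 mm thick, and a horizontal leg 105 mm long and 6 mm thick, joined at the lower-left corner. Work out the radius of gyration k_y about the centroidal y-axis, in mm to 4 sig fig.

k_y ≈ 32.80 mm

Treat the section as a set of non-overlapping primitives; coordinates are from the bounding-box lower-left.
Vertical leg: 6 × 110, A = 660 mm², x = 3 mm, Ī = 1 980 mm⁴.
Horizontal leg (remainder): 99 × 6, A = 594 mm², x = 55.5 mm, Ī = 485 150 mm⁴.
Centroid: x̄ = ΣA·x / ΣA = 27.8684 mm.
Transfer each piece to the centroidal y-axis using Ī + A·d² with d = x − 27.8684:
  vertical leg: d = -24.8684 mm → contributes +410 149 mm⁴
  horizontal leg (remainder): d = 27.6316 mm → contributes +938 671 mm⁴
Total I = 1 348 820 mm⁴.
Radius of gyration: k = √(I/A) = √(1 348 820 / 1 254) = 32.7966 mm.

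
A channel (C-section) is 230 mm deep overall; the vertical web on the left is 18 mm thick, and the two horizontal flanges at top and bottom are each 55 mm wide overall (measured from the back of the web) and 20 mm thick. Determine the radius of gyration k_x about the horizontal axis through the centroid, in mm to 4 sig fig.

Decompose the section into non-overlapping parts with the origin at the bottom-left of its bounding rectangle.
Web: 18 × 230, A = 4 140 mm², y = 115 mm, Ī = 18 250 500 mm⁴.
Top flange (beyond web): 37 × 20, A = 740 mm², y = 220 mm, Ī = 24666.7 mm⁴.
Bottom flange (beyond web): 37 × 20, A = 740 mm², y = 10 mm, Ī = 24666.7 mm⁴.
By symmetry the centroid is at mid-height, ȳ = 115 mm.
Transfer each piece to the horizontal axis through the centroid using Ī + A·d² with d = y − 115:
  web: d = 0 mm → contributes +18 250 500 mm⁴
  top flange (beyond web): d = 105 mm → contributes +8 183 167 mm⁴
  bottom flange (beyond web): d = -105 mm → contributes +8 183 167 mm⁴
Total I = 34 616 833 mm⁴.
Radius of gyration: k = √(I/A) = √(34 616 833 / 5 620) = 78.483 mm.

k_x ≈ 78.48 mm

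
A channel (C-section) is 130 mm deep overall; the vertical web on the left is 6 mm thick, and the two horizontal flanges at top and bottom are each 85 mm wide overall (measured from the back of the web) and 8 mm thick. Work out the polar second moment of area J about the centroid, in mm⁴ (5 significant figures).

J ≈ 7.3396 × 10⁶ mm⁴

Treat the section as a set of non-overlapping primitives; coordinates are from the bounding-box lower-left.
Web: 6 × 130, A = 780 mm², y = 65 mm, Ī = 1 098 500 mm⁴.
Top flange (beyond web): 79 × 8, A = 632 mm², y = 126 mm, Ī = 3370.667 mm⁴.
Bottom flange (beyond web): 79 × 8, A = 632 mm², y = 4 mm, Ī = 3370.667 mm⁴.
By symmetry the centroid is at mid-height, ȳ = 65 mm.
Transfer each piece to the centroidal x-axis using Ī + A·d² with d = y − 65:
  web: d = 0 mm → contributes +1 098 500 mm⁴
  top flange (beyond web): d = 61 mm → contributes +2 355 043 mm⁴
  bottom flange (beyond web): d = -61 mm → contributes +2 355 043 mm⁴
Total I = 5 808 585 mm⁴.
For the y-axis: x̄ = 29.2818 mm.
Repeating about the centroidal y-axis gives I_y = 1 530 967 mm⁴.
Polar second moment: J = I_x + I_y = 7 339 552 mm⁴.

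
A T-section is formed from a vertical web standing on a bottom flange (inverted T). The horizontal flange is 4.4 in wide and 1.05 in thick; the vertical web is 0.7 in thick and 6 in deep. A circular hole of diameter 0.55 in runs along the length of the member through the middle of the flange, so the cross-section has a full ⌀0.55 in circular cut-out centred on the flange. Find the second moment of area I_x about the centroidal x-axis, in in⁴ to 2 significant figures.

Decompose the section into non-overlapping parts with the origin at the bottom-left of its bounding rectangle.
Flange: 4.4 × 1.05, A = 4.62 in², y = 0.525 in, Ī = 0.4245 in⁴.
Web: 0.7 × 6, A = 4.2 in², y = 4.05 in, Ī = 12.6 in⁴.
Hole (subtracted): ⌀0.55, A = 0.2376 in², y = 0.525 in, Ī = 0.004492 in⁴.
Centroid: ȳ = ΣA·y / ΣA = 2.25 in.
Transfer each piece to the centroidal x-axis using Ī + A·d² with d = y − 2.25:
  flange: d = -1.725 in → contributes +14.17 in⁴
  web: d = 1.8 in → contributes +26.21 in⁴
  hole: d = -1.725 in → contributes −0.7115 in⁴
Total I = 39.67 in⁴.

I_x ≈ 40 in⁴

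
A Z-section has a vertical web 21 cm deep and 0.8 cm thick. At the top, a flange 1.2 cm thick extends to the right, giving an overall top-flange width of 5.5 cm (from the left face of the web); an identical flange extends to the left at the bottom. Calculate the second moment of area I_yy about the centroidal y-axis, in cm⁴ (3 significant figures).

I_yy ≈ 107 cm⁴

Break the section into simple shapes (no overlaps), measuring from the bottom-left corner of the bounding box.
Web: 0.8 × 21, A = 16.8 cm², x = 5.1 cm, Ī = 0.896 cm⁴.
Top flange (beyond web): 4.7 × 1.2, A = 5.64 cm², x = 7.85 cm, Ī = 10.382 cm⁴.
Bottom flange (beyond web): 4.7 × 1.2, A = 5.64 cm², x = 2.35 cm, Ī = 10.382 cm⁴.
Centroid: x̄ = ΣA·x / ΣA = 5.1 cm.
Transfer each piece to the centroidal y-axis using Ī + A·d² with d = x − 5.1:
  web: d = 0 cm → contributes +0.896 cm⁴
  top flange (beyond web): d = 2.75 cm → contributes +53.035 cm⁴
  bottom flange (beyond web): d = -2.75 cm → contributes +53.035 cm⁴
Total I = 106.97 cm⁴.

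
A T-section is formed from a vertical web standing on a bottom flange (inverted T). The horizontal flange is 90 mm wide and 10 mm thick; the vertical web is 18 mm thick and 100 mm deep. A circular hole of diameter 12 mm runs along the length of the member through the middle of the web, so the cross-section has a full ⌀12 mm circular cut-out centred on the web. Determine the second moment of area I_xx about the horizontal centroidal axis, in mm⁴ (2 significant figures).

I_xx ≈ 3.3 × 10⁶ mm⁴

Decompose the section into non-overlapping parts with the origin at the bottom-left of its bounding rectangle.
Flange: 90 × 10, A = 900 mm², y = 5 mm, Ī = 7 500 mm⁴.
Web: 18 × 100, A = 1 800 mm², y = 60 mm, Ī = 1 500 000 mm⁴.
Hole (subtracted): ⌀12, A = 113.1 mm², y = 60 mm, Ī = 1 018 mm⁴.
Centroid: ȳ = ΣA·y / ΣA = 40.87 mm.
Transfer each piece to the horizontal centroidal axis using Ī + A·d² with d = y − 40.87:
  flange: d = -35.87 mm → contributes +1 165 178 mm⁴
  web: d = 19.13 mm → contributes +2 159 057 mm⁴
  hole: d = 19.13 mm → contributes −42 428 mm⁴
Total I = 3 281 807 mm⁴.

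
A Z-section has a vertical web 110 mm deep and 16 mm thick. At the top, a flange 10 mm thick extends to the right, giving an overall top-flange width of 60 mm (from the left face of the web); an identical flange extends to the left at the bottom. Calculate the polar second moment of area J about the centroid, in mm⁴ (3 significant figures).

Split into non-overlapping primitives; take the origin at the lower-left of the bounding box.
Web: 16 × 110, A = 1 760 mm², y = 55 mm, Ī = 1 774 667 mm⁴.
Top flange (beyond web): 44 × 10, A = 440 mm², y = 105 mm, Ī = 3666.7 mm⁴.
Bottom flange (beyond web): 44 × 10, A = 440 mm², y = 5 mm, Ī = 3666.7 mm⁴.
Centroid: ȳ = ΣA·y / ΣA = 55 mm.
Transfer each piece to the centroidal x-axis using Ī + A·d² with d = y − 55:
  web: d = 0 mm → contributes +1 774 667 mm⁴
  top flange (beyond web): d = 50 mm → contributes +1 103 667 mm⁴
  bottom flange (beyond web): d = -50 mm → contributes +1 103 667 mm⁴
Total I = 3 982 000 mm⁴.
For the y-axis: x̄ = 52 mm.
Repeating about the centroidal y-axis gives I_y = 971 520 mm⁴.
Polar second moment: J = I_x + I_y = 4 953 520 mm⁴.

J ≈ 4.95 × 10⁶ mm⁴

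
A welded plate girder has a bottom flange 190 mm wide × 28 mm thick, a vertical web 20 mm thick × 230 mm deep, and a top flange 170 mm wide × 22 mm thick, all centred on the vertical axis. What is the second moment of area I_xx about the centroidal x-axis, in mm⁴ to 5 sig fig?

I_xx ≈ 1.6530 × 10⁸ mm⁴

Split into non-overlapping primitives; take the origin at the lower-left of the bounding box.
Bottom plate: 190 × 28, A = 5 320 mm², y = 14 mm, Ī = 347573.3 mm⁴.
Web plate: 20 × 230, A = 4 600 mm², y = 143 mm, Ī = 20 278 333 mm⁴.
Top plate: 170 × 22, A = 3 740 mm², y = 269 mm, Ī = 150846.7 mm⁴.
Centroid: ȳ = ΣA·y / ΣA = 127.2577 mm.
Transfer each piece to the centroidal x-axis using Ī + A·d² with d = y − 127.2577:
  bottom plate: d = -113.2577 mm → contributes +68 588 828 mm⁴
  web plate: d = 15.74231 mm → contributes +21 418 307 mm⁴
  top plate: d = 141.7423 mm → contributes +75 290 751 mm⁴
Total I = 165 297 886 mm⁴.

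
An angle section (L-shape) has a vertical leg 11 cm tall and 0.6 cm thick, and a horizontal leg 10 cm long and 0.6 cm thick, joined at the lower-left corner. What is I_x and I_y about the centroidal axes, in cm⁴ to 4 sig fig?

Decompose the section into non-overlapping parts with the origin at the bottom-left of its bounding rectangle.
Vertical leg: 0.6 × 11, A = 6.6 cm², y = 5.5 cm, Ī = 66.55 cm⁴.
Horizontal leg (remainder): 9.4 × 0.6, A = 5.64 cm², y = 0.3 cm, Ī = 0.1692 cm⁴.
Centroid: ȳ = ΣA·y / ΣA = 3.10392 cm.
Transfer each piece to the centroidal x-axis using Ī + A·d² with d = y − 3.10392:
  vertical leg: d = 2.39608 cm → contributes +104.442 cm⁴
  horizontal leg (remainder): d = -2.80392 cm → contributes +44.5107 cm⁴
Total I = 148.953 cm⁴.
For the y-axis: x̄ = 2.60392 cm.
Repeating about the centroidal y-axis gives I_y = 117.757 cm⁴.

I_x ≈ 149.0 cm⁴, I_y ≈ 117.8 cm⁴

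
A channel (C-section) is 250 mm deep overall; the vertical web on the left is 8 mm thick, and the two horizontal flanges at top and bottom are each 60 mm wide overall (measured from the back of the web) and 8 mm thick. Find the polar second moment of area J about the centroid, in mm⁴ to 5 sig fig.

J ≈ 2.3329 × 10⁷ mm⁴

Split into non-overlapping primitives; take the origin at the lower-left of the bounding box.
Web: 8 × 250, A = 2 000 mm², y = 125 mm, Ī = 10 416 667 mm⁴.
Top flange (beyond web): 52 × 8, A = 416 mm², y = 246 mm, Ī = 2218.667 mm⁴.
Bottom flange (beyond web): 52 × 8, A = 416 mm², y = 4 mm, Ī = 2218.667 mm⁴.
By symmetry the centroid is at mid-height, ȳ = 125 mm.
Transfer each piece to the centroidal x-axis using Ī + A·d² with d = y − 125:
  web: d = 0 mm → contributes +10 416 667 mm⁴
  top flange (beyond web): d = 121 mm → contributes +6 092 875 mm⁴
  bottom flange (beyond web): d = -121 mm → contributes +6 092 875 mm⁴
Total I = 22 602 416 mm⁴.
For the y-axis: x̄ = 12.81356 mm.
Repeating about the centroidal y-axis gives I_y = 726957.6 mm⁴.
Polar second moment: J = I_x + I_y = 23 329 374 mm⁴.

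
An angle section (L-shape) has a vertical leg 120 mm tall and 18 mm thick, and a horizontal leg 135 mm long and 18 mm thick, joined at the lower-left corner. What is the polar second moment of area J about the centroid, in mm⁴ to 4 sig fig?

Treat the section as a set of non-overlapping primitives; coordinates are from the bounding-box lower-left.
Vertical leg: 18 × 120, A = 2 160 mm², y = 60 mm, Ī = 2 592 000 mm⁴.
Horizontal leg (remainder): 117 × 18, A = 2 106 mm², y = 9 mm, Ī = 56 862 mm⁴.
Centroid: ȳ = ΣA·y / ΣA = 34.8228 mm.
Transfer each piece to the centroidal x-axis using Ī + A·d² with d = y − 34.8228:
  vertical leg: d = 25.1772 mm → contributes +3 961 207 mm⁴
  horizontal leg (remainder): d = -25.8228 mm → contributes +1 461 177 mm⁴
Total I = 5 422 384 mm⁴.
For the y-axis: x̄ = 42.3228 mm.
Repeating about the centroidal y-axis gives I_y = 7 319 202 mm⁴.
Polar second moment: J = I_x + I_y = 12 741 586 mm⁴.

J ≈ 1.274 × 10⁷ mm⁴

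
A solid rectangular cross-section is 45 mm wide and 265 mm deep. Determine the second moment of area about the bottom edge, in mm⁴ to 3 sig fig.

I_base ≈ 2.79 × 10⁸ mm⁴

The section: 45 × 265, A = 11 925 mm², y = 132.5 mm, Ī = 69 786 094 mm⁴.
Transfer it to a horizontal axis along the bottom face using Ī + A·d² with d = y − 0:
  the section: d = 132.5 mm → contributes +279 144 375 mm⁴
Total I = 279 144 375 mm⁴.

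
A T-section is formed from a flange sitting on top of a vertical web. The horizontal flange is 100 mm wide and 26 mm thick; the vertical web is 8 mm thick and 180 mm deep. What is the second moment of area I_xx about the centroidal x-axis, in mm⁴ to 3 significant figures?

Split into non-overlapping primitives; take the origin at the lower-left of the bounding box.
Flange: 100 × 26, A = 2 600 mm², y = 193 mm, Ī = 146 467 mm⁴.
Web: 8 × 180, A = 1 440 mm², y = 90 mm, Ī = 3 888 000 mm⁴.
Centroid: ȳ = ΣA·y / ΣA = 156.29 mm.
Transfer each piece to the centroidal x-axis using Ī + A·d² with d = y − 156.29:
  flange: d = 36.713 mm → contributes +3 650 837 mm⁴
  web: d = -66.287 mm → contributes +10 215 336 mm⁴
Total I = 13 866 174 mm⁴.

I_xx ≈ 1.39 × 10⁷ mm⁴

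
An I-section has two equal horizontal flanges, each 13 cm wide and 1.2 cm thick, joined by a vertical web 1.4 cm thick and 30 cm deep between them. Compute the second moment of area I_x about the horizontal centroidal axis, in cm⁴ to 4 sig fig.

I_x ≈ 1.075 × 10⁴ cm⁴

Decompose the section into non-overlapping parts with the origin at the bottom-left of its bounding rectangle.
Bottom flange: 13 × 1.2, A = 15.6 cm², y = 0.6 cm, Ī = 1.872 cm⁴.
Web: 1.4 × 30, A = 42 cm², y = 16.2 cm, Ī = 3 150 cm⁴.
Top flange: 13 × 1.2, A = 15.6 cm², y = 31.8 cm, Ī = 1.872 cm⁴.
By symmetry the centroid is at mid-height, ȳ = 16.2 cm.
Transfer each piece to the horizontal centroidal axis using Ī + A·d² with d = y − 16.2:
  bottom flange: d = -15.6 cm → contributes +3798.29 cm⁴
  web: d = 0 cm → contributes +3 150 cm⁴
  top flange: d = 15.6 cm → contributes +3798.29 cm⁴
Total I = 10746.6 cm⁴.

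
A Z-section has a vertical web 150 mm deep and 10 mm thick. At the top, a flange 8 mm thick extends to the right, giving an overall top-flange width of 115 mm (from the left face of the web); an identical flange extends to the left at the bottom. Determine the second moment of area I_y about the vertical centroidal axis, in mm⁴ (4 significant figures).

I_y ≈ 7.111 × 10⁶ mm⁴

Split into non-overlapping primitives; take the origin at the lower-left of the bounding box.
Web: 10 × 150, A = 1 500 mm², x = 110 mm, Ī = 12 500 mm⁴.
Top flange (beyond web): 105 × 8, A = 840 mm², x = 167.5 mm, Ī = 771 750 mm⁴.
Bottom flange (beyond web): 105 × 8, A = 840 mm², x = 52.5 mm, Ī = 771 750 mm⁴.
Centroid: x̄ = ΣA·x / ΣA = 110 mm.
Transfer each piece to the vertical centroidal axis using Ī + A·d² with d = x − 110:
  web: d = 0 mm → contributes +12 500 mm⁴
  top flange (beyond web): d = 57.5 mm → contributes +3 549 000 mm⁴
  bottom flange (beyond web): d = -57.5 mm → contributes +3 549 000 mm⁴
Total I = 7 110 500 mm⁴.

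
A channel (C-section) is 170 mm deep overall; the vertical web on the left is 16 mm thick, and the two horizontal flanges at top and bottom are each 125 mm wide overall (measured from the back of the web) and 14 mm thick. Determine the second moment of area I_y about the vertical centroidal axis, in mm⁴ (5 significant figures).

Split into non-overlapping primitives; take the origin at the lower-left of the bounding box.
Web: 16 × 170, A = 2 720 mm², x = 8 mm, Ī = 58026.67 mm⁴.
Top flange (beyond web): 109 × 14, A = 1 526 mm², x = 70.5 mm, Ī = 1 510 867 mm⁴.
Bottom flange (beyond web): 109 × 14, A = 1 526 mm², x = 70.5 mm, Ī = 1 510 867 mm⁴.
Centroid: x̄ = ΣA·x / ΣA = 41.04747 mm.
Transfer each piece to the vertical centroidal axis using Ī + A·d² with d = x − 41.04747:
  web: d = -33.04747 mm → contributes +3 028 635 mm⁴
  top flange (beyond web): d = 29.45253 mm → contributes +2 834 598 mm⁴
  bottom flange (beyond web): d = 29.45253 mm → contributes +2 834 598 mm⁴
Total I = 8 697 831 mm⁴.

I_y ≈ 8.6978 × 10⁶ mm⁴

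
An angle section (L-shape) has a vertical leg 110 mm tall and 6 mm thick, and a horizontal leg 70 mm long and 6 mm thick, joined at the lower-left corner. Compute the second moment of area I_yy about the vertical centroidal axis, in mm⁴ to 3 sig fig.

I_yy ≈ 4.30 × 10⁵ mm⁴

Treat the section as a set of non-overlapping primitives; coordinates are from the bounding-box lower-left.
Vertical leg: 6 × 110, A = 660 mm², x = 3 mm, Ī = 1 980 mm⁴.
Horizontal leg (remainder): 64 × 6, A = 384 mm², x = 38 mm, Ī = 131 072 mm⁴.
Centroid: x̄ = ΣA·x / ΣA = 15.874 mm.
Transfer each piece to the vertical centroidal axis using Ī + A·d² with d = x − 15.874:
  vertical leg: d = -12.874 mm → contributes +111 361 mm⁴
  horizontal leg (remainder): d = 22.126 mm → contributes +319 070 mm⁴
Total I = 430 431 mm⁴.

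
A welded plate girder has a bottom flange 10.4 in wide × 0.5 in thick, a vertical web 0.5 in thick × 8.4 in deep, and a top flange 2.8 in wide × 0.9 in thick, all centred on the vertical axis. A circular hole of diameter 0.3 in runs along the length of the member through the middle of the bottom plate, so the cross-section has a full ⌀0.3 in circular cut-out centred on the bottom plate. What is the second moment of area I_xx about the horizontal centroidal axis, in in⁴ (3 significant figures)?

I_xx ≈ 171 in⁴

Split into non-overlapping primitives; take the origin at the lower-left of the bounding box.
Bottom plate: 10.4 × 0.5, A = 5.2 in², y = 0.25 in, Ī = 0.10833 in⁴.
Web plate: 0.5 × 8.4, A = 4.2 in², y = 4.7 in, Ī = 24.696 in⁴.
Top plate: 2.8 × 0.9, A = 2.52 in², y = 9.35 in, Ī = 0.1701 in⁴.
Hole (subtracted): ⌀0.3, A = 0.070686 in², y = 0.25 in, Ī = 0.00039761 in⁴.
Centroid: ȳ = ΣA·y / ΣA = 3.7626 in.
Transfer each piece to the horizontal centroidal axis using Ī + A·d² with d = y − 3.7626:
  bottom plate: d = -3.5126 in → contributes +64.268 in⁴
  web plate: d = 0.93739 in → contributes +28.387 in⁴
  top plate: d = 5.5874 in → contributes +78.842 in⁴
  hole: d = -3.5126 in → contributes −0.87255 in⁴
Total I = 170.62 in⁴.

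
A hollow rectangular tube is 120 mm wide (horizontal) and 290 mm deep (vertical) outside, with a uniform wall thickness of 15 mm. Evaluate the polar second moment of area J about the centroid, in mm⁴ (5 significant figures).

J ≈ 1.3804 × 10⁸ mm⁴

Treat the section as a set of non-overlapping primitives; coordinates are from the bounding-box lower-left.
Outer rectangle: 120 × 290, A = 34 800 mm², y = 145 mm, Ī = 243 890 000 mm⁴.
Inner void (subtracted): 90 × 260, A = 23 400 mm², y = 145 mm, Ī = 131 820 000 mm⁴.
By symmetry the centroid is at mid-height, ȳ = 145 mm.
All pieces are centred on the centroidal x-axis, so I = ΣĪ (holes subtracted) = 112 070 000 mm⁴.
Repeating about the centroidal y-axis gives I_y = 25 965 000 mm⁴.
Polar second moment: J = I_x + I_y = 138 035 000 mm⁴.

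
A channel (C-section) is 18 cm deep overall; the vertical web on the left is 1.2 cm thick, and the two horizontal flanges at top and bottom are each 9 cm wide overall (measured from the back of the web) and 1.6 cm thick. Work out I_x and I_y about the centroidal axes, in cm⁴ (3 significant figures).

I_x ≈ 2270 cm⁴, I_y ≈ 364 cm⁴

Break the section into simple shapes (no overlaps), measuring from the bottom-left corner of the bounding box.
Web: 1.2 × 18, A = 21.6 cm², y = 9 cm, Ī = 583.2 cm⁴.
Top flange (beyond web): 7.8 × 1.6, A = 12.48 cm², y = 17.2 cm, Ī = 2.6624 cm⁴.
Bottom flange (beyond web): 7.8 × 1.6, A = 12.48 cm², y = 0.8 cm, Ī = 2.6624 cm⁴.
By symmetry the centroid is at mid-height, ȳ = 9 cm.
Transfer each piece to the centroidal x-axis using Ī + A·d² with d = y − 9:
  web: d = 0 cm → contributes +583.2 cm⁴
  top flange (beyond web): d = 8.2 cm → contributes +841.82 cm⁴
  bottom flange (beyond web): d = -8.2 cm → contributes +841.82 cm⁴
Total I = 2266.8 cm⁴.
For the y-axis: x̄ = 3.0124 cm.
Repeating about the centroidal y-axis gives I_y = 363.62 cm⁴.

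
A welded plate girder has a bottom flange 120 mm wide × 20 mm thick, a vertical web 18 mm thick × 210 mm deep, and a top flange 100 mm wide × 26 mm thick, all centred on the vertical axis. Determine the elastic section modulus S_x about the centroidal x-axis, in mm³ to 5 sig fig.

Break the section into simple shapes (no overlaps), measuring from the bottom-left corner of the bounding box.
Bottom plate: 120 × 20, A = 2 400 mm², y = 10 mm, Ī = 80 000 mm⁴.
Web plate: 18 × 210, A = 3 780 mm², y = 125 mm, Ī = 13 891 500 mm⁴.
Top plate: 100 × 26, A = 2 600 mm², y = 243 mm, Ī = 146466.7 mm⁴.
Centroid: ȳ = ΣA·y / ΣA = 128.508 mm.
Transfer each piece to the centroidal x-axis using Ī + A·d² with d = y − 128.508:
  bottom plate: d = -118.508 mm → contributes +33 785 935 mm⁴
  web plate: d = -3.507973 mm → contributes +13 938 016 mm⁴
  top plate: d = 114.492 mm → contributes +34 228 370 mm⁴
Total I = 81 952 321 mm⁴.
Extreme fibre distance c = 128.508 mm; S = I/c = 637721.7 mm³.

S_x ≈ 6.3772 × 10⁵ mm³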